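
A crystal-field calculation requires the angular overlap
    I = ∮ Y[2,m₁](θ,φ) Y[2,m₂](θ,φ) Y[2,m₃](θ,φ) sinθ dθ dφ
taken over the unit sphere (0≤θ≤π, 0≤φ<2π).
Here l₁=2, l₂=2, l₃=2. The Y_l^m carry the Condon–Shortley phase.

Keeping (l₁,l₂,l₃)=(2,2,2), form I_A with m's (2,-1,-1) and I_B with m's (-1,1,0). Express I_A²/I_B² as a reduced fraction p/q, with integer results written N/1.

6/1

Shared (l₁,l₂,l₃)=(2,2,2): N and (l;000)² cancel in I_A²/I_B².
A: Δ = 2!·2!·2!/7! = 1/630; Racah Σ t=0..0: t=0:+1/4 = 1/4; ⇒ 3j(2 2 2; 2 -1 -1)² = 3/35, sgn -1
B: Δ = 2!·2!·2!/7! = 1/630; Racah Σ t=1..2: t=1:−1/4 t=2:+1/2 = 1/4; ⇒ 3j(2 2 2; -1 1 0)² = 1/70, sgn +1
I_A²/I_B² = (3/35)/(1/70) = 6/1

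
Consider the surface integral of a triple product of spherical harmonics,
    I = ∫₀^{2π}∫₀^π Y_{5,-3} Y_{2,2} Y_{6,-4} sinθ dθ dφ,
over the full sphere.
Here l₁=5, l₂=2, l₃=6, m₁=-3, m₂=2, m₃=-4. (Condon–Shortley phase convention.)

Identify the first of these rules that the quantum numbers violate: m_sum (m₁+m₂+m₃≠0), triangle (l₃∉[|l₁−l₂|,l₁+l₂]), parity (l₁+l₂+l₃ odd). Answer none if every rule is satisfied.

m_sum

Σmᵢ = -5  ✗
l₃∈[|l₁−l₂|,l₁+l₂]=[3,7], have l₃=6
Σlᵢ = 13 ⇒ odd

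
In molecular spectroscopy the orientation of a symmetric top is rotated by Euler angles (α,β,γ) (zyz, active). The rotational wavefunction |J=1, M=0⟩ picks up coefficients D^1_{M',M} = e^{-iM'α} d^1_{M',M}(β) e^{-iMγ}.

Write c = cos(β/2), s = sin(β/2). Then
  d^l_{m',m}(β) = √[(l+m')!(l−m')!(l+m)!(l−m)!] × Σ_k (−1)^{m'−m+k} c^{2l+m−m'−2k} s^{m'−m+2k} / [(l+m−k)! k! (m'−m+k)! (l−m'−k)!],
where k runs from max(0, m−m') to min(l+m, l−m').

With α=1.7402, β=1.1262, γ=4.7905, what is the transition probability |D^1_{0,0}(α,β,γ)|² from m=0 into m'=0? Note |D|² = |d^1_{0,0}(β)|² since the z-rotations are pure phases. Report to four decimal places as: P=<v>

First d^1_{0,0}(β=1.1262), then the phase factors e^{-i(0)α} and e^{-i(0)γ}:
Half-angle: c=0.845604, s=0.533810. N=√(1·1·1·1)=1.000000
Admissible k: 0..1 (factorial args all ≥0)
  k=0: (−1)^0·1.0000/(1)·0.8456^2·0.5338^0 = +0.715047
  k=1: (−1)^1·1.0000/(1)·0.8456^0·0.5338^2 = -0.284953
d^1_{0,0}(1.1262) = +0.715047 -0.284953 = +0.430093
|D^1_{0,0}|² = |d^1_{0,0}(β)|² = (+0.430093)² = 0.184980 (the z-rotation phases have unit modulus)

P=0.1850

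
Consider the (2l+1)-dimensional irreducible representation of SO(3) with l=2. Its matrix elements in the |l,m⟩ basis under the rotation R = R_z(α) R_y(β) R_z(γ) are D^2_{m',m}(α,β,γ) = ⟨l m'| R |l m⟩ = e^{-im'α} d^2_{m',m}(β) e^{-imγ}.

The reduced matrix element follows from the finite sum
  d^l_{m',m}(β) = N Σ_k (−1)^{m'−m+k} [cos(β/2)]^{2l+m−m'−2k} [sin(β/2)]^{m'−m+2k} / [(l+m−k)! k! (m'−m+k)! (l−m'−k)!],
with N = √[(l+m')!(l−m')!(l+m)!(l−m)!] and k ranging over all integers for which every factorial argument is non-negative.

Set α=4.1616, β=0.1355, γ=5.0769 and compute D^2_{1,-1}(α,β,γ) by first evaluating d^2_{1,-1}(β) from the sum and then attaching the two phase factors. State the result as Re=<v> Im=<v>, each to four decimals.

D^2_{1,-1}(4.1616,0.1355,5.0769) = e^{-i·1·4.1616}·d^2_{1,-1}(0.1355)·e^{-i·-1·5.0769}. Compute d first:
Half-angle: c=0.997706, s=0.067698. N=√(6·1·1·6)=6.000000
k∈{0,1} keeps every argument non-negative
  k=0: (−1)^2·6.0000/(2)·0.9977^2·0.0677^2 = +0.013686
  k=1: (−1)^3·6.0000/(6)·0.9977^0·0.0677^4 = -0.000021
d^2_{1,-1}(0.1355) = +0.013686 -0.000021 = +0.013665
Attach z-rotation phases: D = e^{-i(1)(4.1616)}·(+0.013665)·e^{-i(-1)(5.0769)} = +0.008330+0.010833i

Re=0.0083 Im=0.0108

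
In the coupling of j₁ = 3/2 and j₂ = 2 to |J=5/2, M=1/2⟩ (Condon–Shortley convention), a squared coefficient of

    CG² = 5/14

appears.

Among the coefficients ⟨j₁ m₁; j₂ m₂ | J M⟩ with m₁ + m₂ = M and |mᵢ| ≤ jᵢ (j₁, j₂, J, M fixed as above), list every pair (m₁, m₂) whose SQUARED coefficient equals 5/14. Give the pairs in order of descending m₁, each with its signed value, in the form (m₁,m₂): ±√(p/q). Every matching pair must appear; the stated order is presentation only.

(-1/2,1): −√(5/14)

Admissible pairs with m₁+m₂ = M = 1/2: (-3/2,2), (-1/2,1), (1/2,0), (3/2,-1)
  (m₁,m₂)=(3/2,-1): CG² = 27/70, CG = +√(27/70)
  (m₁,m₂)=(1/2,0): CG² = 3/35, CG = +√(3/35)
  (m₁,m₂)=(-1/2,1): CG² = 5/14, CG = −√(5/14)   ← matches the target
  (m₁,m₂)=(-3/2,2): CG² = 6/35, CG = −√(6/35)
Pairs with CG² = 5/14: (-1/2,1): −√(5/14)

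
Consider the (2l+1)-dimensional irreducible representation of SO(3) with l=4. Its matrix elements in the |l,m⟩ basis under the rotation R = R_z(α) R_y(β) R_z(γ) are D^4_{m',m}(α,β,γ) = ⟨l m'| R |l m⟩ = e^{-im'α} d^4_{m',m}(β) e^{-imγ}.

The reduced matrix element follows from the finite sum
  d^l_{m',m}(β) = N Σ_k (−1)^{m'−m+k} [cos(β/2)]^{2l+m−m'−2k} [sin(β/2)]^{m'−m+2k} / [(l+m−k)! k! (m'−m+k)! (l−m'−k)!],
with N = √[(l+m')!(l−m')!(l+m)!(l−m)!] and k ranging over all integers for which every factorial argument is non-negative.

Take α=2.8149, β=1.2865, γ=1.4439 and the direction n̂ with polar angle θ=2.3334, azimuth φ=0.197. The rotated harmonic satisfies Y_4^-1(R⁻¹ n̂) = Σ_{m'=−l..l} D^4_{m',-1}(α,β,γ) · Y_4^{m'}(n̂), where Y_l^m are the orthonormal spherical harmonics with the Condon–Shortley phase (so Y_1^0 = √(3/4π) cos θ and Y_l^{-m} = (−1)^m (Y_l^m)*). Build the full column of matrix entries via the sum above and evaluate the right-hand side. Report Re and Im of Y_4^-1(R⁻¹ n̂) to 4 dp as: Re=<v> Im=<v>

Need the full column D^4_{m',-1} for m'=−4..4 at α=2.8149, β=1.2865, γ=1.4439.
cos(β/2)=0.800151, sin(β/2)=0.599799
d^4_{-4,-1}: single k=3 term ⇒ +0.529627;  D = +0.524655+0.072400i
d^4_{-3,-1}: k∈[2..3] ⇒ +0.749398 -0.701826 = +0.047572;  D = -0.042546-0.021282i
d^4_{-2,-1}: k∈[1..3] ⇒ +0.534373 -1.501352 +0.562418 = -0.404561;  D = -0.284600-0.287528i
d^4_{-1,-1}: k∈[0..3] ⇒ +0.168025 -1.416229 +1.591591 -0.298111 = +0.045276;  D = -0.019840-0.040698i
d^4_{0,-1}: k∈[0..3] ⇒ -0.563278 +1.899076 -1.067113 +0.099937 = +0.368622;  D = +0.046651+0.365658i
d^4_{1,-1}: k∈[0..3] ⇒ +0.944153 -1.591591 +0.447167 -0.016751 = -0.217023;  D = -0.043072+0.212706i
d^4_{2,-1}: k∈[0..2] ⇒ -1.000901 +0.843627 -0.094809 = -0.252083;  D = +0.126672-0.217945i
d^4_{3,-1}: k∈[0..1] ⇒ +0.701826 -0.236618 = +0.465207;  D = +0.350476-0.305915i
d^4_{4,-1}: single k=0 term ⇒ -0.297604;  D = +0.275152-0.113399i
Y_4^{m'}(θ=2.3334,φ=0.197) and Σ D·Y over m':
  (+0.5247+0.0724i)·(+0.0853-0.0857i)  (-0.0425-0.0213i)·(-0.2714+0.1821i)  (-0.2846-0.2875i)·(+0.3780-0.1571i)  (-0.0198-0.0407i)·(-0.0789+0.0157i)  (+0.0467+0.3657i)·(-0.3539+0.0000i)  (-0.0431+0.2127i)·(+0.0789+0.0157i)  (+0.1267-0.2179i)·(+0.3780+0.1571i)  (+0.3505-0.3059i)·(+0.2714+0.1821i)  (+0.2752-0.1134i)·(+0.0853+0.0857i)
Y_4^-1(R⁻¹ n̂) = +0.158731-0.282900i

Re=0.1587 Im=-0.2829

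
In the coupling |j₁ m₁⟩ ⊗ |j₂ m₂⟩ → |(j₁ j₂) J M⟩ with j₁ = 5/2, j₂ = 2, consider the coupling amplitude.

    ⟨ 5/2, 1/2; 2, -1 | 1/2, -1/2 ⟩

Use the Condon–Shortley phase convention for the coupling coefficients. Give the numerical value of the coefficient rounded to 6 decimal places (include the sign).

triangle: 4!*1!*0!/6! = 24/720
(j±m)!: 3!*2!*1!*3!*0!*1! = 72
prefactor² = (2J+1)*Δ*N² = 24/5
  k=1: −1/(1!*3!*1!*0!*0!*0!) = -1/6
Σ = -1/6  ⇒  CG² = 24/5*(-1/6)² = 2/15
CG = −√(2/15) = -0.365148

-0.365148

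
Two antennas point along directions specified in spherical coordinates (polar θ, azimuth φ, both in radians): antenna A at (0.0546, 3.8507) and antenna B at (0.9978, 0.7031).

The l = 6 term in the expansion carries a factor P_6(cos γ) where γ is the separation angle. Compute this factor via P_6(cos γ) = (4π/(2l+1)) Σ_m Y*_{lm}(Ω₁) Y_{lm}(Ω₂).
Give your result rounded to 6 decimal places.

0.325641

Term-by-term m-sum for l=6 (normalisation 4π/13 = 0.966644):
  m=-6: (-0.000000, -0.000000) × (-0.080596, 0.149733) = (0.000000, 0.000000)  (running Σ = (0.000000, 0.000000))
  m=-5: (0.000001, 0.000000) × (-0.353803, 0.138820) = (-0.000000, -0.000000)  (running Σ = (-0.000000, -0.000000))
  m=-4: (-0.000030, 0.000009) × (-0.375890, -0.128413) = (0.000013, 0.000000)  (running Σ = (0.000012, 0.000000))
  m=-3: (0.000445, -0.000715) × (-0.025061, -0.041950) = (-0.000041, -0.000001)  (running Σ = (-0.000029, -0.000000))
  m=-2: (0.002338, 0.015203) × (-0.054249, 0.326607) = (-0.005092, -0.000061)  (running Σ = (-0.005121, -0.000062))
  m=-1: (-0.134480, -0.115380) × (-0.138425, 0.117329) = (0.032153, 0.000193)  (running Σ = (0.027032, 0.000132))
  m=0: (0.985514, -0.000000) × (0.286971, 0.000000) = (0.282814, 0.000000)  (running Σ = (0.309846, 0.000132))
  m=1: (0.134480, -0.115380) × (0.138425, 0.117329) = (0.032153, -0.000193)  (running Σ = (0.341999, -0.000062))
  m=2: (0.002338, -0.015203) × (-0.054249, -0.326607) = (-0.005092, 0.000061)  (running Σ = (0.336907, -0.000000))
  m=3: (-0.000445, -0.000715) × (0.025061, -0.041950) = (-0.000041, 0.000001)  (running Σ = (0.336866, 0.000000))
  m=4: (-0.000030, -0.000009) × (-0.375890, 0.128413) = (0.000013, -0.000000)  (running Σ = (0.336878, -0.000000))
  m=5: (-0.000001, 0.000000) × (0.353803, 0.138820) = (-0.000000, 0.000000)  (running Σ = (0.336878, 0.000000))
  m=6: (-0.000000, 0.000000) × (-0.080596, -0.149733) = (0.000000, -0.000000)  (running Σ = (0.336878, -0.000000))
Total Σ_m = (0.336878, -0.000000). Multiply by 0.966644: (0.325641, -0.000000). P_6(cos γ) = 0.325641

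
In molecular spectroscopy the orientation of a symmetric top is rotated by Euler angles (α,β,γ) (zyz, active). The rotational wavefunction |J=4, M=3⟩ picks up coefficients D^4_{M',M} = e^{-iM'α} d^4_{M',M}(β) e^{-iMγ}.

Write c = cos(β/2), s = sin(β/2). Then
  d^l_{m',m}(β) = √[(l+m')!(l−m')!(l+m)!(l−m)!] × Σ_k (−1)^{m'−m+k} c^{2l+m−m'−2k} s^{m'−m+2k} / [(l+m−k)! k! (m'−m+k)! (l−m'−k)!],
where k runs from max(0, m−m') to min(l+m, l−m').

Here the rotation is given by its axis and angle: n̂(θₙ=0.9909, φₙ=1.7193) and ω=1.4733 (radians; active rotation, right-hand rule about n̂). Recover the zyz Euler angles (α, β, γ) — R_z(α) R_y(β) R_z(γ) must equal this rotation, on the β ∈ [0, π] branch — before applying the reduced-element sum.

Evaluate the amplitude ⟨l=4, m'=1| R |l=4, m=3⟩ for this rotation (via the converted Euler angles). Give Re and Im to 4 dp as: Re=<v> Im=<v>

Re=0.0042 Im=-0.1851

Axis–angle → zyz. n̂ = (sinθₙcosφₙ, sinθₙsinφₙ, cosθₙ) = (-0.123770, +0.827312, +0.547937), ω = 1.4733.
R = I cosω + sinω [n̂]ₓ + (1−cosω) n̂n̂ᵀ gives
  R = [+0.111170, -0.637764, +0.762167; +0.452906, +0.715162, +0.532371; -0.884600, +0.286006, +0.368352]
β = atan2(√(R₁₃²+R₂₃²), R₃₃) = 1.193561; α = atan2(R₂₃, R₁₃) mod 2π = 0.609716; γ = atan2(R₃₂, −R₃₁) mod 2π = 0.312709
D^4_{1,3}(0.6097,1.1936,0.3127) = e^{-i·1·0.6097}·d^4_{1,3}(1.1936)·e^{-i·3·0.3127}. Compute d first:
c=cos(1.193561/2)=0.827149, s=sin(1.193561/2)=0.561982; N=√[120·6·5040·1]=1904.940944
The bounds max(0,m−m')=2 and min(l+m,l−m')=3 give 2 terms
  k=2: (−1)^0·1904.9409/(240)·0.8271^6·0.5620^2 = +0.802821
  k=3: (−1)^1·1904.9409/(144)·0.8271^4·0.5620^4 = -0.617654
d^4_{1,3}(1.1936) = +0.802821 -0.617654 = +0.185167
D = (+0.819810-0.572635i)·(+0.185167)·(+0.591300-0.806452i) = +0.004250-0.185118i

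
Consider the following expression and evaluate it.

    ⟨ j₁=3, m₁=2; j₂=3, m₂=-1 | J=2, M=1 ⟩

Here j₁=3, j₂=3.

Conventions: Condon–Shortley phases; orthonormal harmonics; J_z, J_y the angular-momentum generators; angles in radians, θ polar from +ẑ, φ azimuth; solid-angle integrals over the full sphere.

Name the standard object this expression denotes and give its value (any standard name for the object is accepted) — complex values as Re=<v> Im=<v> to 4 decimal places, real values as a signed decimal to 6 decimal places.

This is a Clebsch–Gordan (vector-coupling) coefficient.
triangle: 4!·2!·2!/9! = 96/362880
(j±m)!: 5!·1!·2!·4!·3!·1! = 34560
prefactor² = (2J+1)·Δ·N² = 320/7
  k=0: +1/(0!·4!·1!·2!·1!·0!) = 1/48
  k=1: −1/(1!·3!·0!·1!·2!·1!) = -1/12
Σ = -1/16  ⇒  CG² = 320/7·(-1/16)² = 5/28
CG = −√(5/28) = -0.422577

Clebsch–Gordan coefficient, −√(5/28) ≈ -0.422577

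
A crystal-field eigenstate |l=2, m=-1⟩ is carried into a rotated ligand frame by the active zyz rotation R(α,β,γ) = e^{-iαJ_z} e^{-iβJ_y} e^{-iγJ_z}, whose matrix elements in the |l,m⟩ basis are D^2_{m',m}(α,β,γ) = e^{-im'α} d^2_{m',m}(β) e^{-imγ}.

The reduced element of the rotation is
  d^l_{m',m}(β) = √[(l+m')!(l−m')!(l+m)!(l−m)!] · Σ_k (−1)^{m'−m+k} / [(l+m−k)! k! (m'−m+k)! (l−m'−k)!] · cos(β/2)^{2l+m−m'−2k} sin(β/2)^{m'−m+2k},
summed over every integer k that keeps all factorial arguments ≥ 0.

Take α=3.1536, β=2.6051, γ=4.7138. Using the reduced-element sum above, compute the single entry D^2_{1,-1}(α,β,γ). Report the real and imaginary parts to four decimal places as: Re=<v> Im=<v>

Split into d^2_{1,-1}(β=2.6051) × two z-phases.
Half-angle: c=0.265041, s=0.964237. N=√(6·1·1·6)=6.000000
k: max(0,(-1)−(1))=0 … min(2+(-1),2−(1))=1
  k=0: (−1)^2·6.0000/(2)·0.2650^2·0.9642^2 = +0.195936
  k=1: (−1)^3·6.0000/(6)·0.2650^0·0.9642^4 = -0.864441
d^2_{1,-1}(2.6051) = +0.195936 -0.864441 = -0.668505
Phases: e^{-i·(1)·3.1536}=-0.999928+0.012007i, e^{-i·(-1)·4.7138}=+0.001411-0.999999i ⇒ D=-0.007084-0.668467i

Re=-0.0071 Im=-0.6685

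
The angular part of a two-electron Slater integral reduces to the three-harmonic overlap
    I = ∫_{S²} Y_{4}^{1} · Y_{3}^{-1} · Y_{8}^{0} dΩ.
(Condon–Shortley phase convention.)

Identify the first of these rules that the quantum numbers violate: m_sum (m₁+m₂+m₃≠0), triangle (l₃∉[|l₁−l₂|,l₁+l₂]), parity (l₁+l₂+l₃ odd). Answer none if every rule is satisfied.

m₁+m₂+m₃ = 1 − 1 + 0 = 0  ✓
triangle: need |l₁−l₂| ≤ l₃ ≤ l₁+l₂ = [1,7]; l₃=8 is outside  ✗
parity: l₁+l₂+l₃ = 15 is odd

triangle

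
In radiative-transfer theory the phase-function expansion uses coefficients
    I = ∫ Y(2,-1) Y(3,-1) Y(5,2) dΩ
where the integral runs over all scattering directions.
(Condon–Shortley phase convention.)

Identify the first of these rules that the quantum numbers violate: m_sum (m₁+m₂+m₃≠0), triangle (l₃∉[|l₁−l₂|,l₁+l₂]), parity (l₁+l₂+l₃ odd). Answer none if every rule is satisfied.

none

azimuthal sum: -1 − 1 + 2 = 0  ✓
1 ≤ 5 ≤ 5 (triangle on l)  ✓
L = 2 + 3 + 5 = 10 (even)  ✓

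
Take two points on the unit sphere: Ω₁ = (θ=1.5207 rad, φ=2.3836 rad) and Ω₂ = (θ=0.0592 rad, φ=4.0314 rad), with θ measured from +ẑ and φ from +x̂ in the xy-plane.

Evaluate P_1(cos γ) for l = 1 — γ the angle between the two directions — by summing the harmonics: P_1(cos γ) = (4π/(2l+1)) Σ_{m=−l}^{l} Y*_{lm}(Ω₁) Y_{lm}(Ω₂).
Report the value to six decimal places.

0.045442

Expand P_1 via completeness: Σ_{m} conj(Y_{1,m}) at Ω₁ times Y_{1,m} at Ω₂ —
  [-1]  conj(Y_{1,-1})(Ω₁) = (-0.250589, 0.237217) ; Y_{1,-1}(Ω₂) = (-0.012869, 0.015882) ; Δ = (-0.000543, -0.007033)
  [+0]  conj(Y_{1,0})(Ω₁) = (0.024467, -0.000000) ; Y_{1,0}(Ω₂) = (0.487747, 0.000000) ; Δ = (0.011934, 0.000000)
  [+1]  conj(Y_{1,1})(Ω₁) = (0.250589, 0.237217) ; Y_{1,1}(Ω₂) = (0.012869, 0.015882) ; Δ = (-0.000543, 0.007033)
Accumulated sum (0.010848, 0.000000); after 4π/(2l+1) scaling, (0.045442, 0.000000) ⇒ P_1 = 0.045442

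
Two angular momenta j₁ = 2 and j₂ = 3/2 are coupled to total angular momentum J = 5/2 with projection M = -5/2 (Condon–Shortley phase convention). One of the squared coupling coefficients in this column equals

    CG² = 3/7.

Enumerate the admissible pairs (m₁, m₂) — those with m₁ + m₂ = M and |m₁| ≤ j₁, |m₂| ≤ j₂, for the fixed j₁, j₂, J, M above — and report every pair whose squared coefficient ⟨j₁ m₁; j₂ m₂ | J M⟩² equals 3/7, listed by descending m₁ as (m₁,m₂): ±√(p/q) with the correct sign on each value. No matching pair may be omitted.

(-1,-3/2): +√(3/7)

Admissible pairs with m₁+m₂ = M = -5/2: (-2,-1/2), (-1,-3/2)
  (m₁,m₂)=(-1,-3/2): CG² = 3/7, CG = +√(3/7)   ← matches the target
  (m₁,m₂)=(-2,-1/2): CG² = 4/7, CG = −√(4/7)
Pairs with CG² = 3/7: (-1,-3/2): +√(3/7)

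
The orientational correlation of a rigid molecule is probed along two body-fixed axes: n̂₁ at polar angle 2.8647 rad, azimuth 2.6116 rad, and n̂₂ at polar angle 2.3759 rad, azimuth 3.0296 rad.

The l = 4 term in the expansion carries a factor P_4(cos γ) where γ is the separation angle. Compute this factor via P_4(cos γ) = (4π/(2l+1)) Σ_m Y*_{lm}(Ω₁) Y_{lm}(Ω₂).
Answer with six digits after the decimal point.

Expand P_4 via completeness: Σ_{m} conj(Y_{4,m}) at Ω₁ times Y_{4,m} at Ω₂ —
  m=-4: Y*=(-0.001290, -0.002108)  Y=(0.092014, 0.044218)  product (-0.000025, -0.000251)
  m=-3: Y*=(-0.000472, -0.024592)  Y=(0.283562, 0.099025)  product (0.002301, -0.007020)
  m=-2: Y*=(0.066936, -0.119439)  Y=(0.413248, 0.094141)  product (0.038905, -0.043056)
  m=-1: Y*=(0.373190, -0.218655)  Y=(0.149830, 0.016850)  product (0.059599, -0.026473)
  m=+0: Y*=(0.550747, -0.000000)  Y=(-0.331946, 0.000000)  product (-0.182818, 0.000000)
  m=+1: Y*=(-0.373190, -0.218655)  Y=(-0.149830, 0.016850)  product (0.059599, 0.026473)
  m=+2: Y*=(0.066936, 0.119439)  Y=(0.413248, -0.094141)  product (0.038905, 0.043056)
  m=+3: Y*=(0.000472, -0.024592)  Y=(-0.283562, 0.099025)  product (0.002301, 0.007020)
  m=+4: Y*=(-0.001290, 0.002108)  Y=(0.092014, -0.044218)  product (-0.000025, 0.000251)
Total Σ_m = (0.018744, 0.000000). Multiply by 1.396263: (0.026171, 0.000000). P_4(cos γ) = 0.026171

0.026171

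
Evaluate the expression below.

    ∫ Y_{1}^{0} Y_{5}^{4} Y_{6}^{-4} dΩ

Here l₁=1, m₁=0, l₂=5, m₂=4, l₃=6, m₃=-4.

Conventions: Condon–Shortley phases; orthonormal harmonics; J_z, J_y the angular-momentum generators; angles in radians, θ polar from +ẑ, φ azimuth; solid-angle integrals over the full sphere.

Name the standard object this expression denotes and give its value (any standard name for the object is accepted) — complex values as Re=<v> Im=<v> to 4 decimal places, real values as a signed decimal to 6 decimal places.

Gaunt coefficient, +0.182727

This is a Gaunt coefficient — the integral of a triple product of spherical harmonics over the sphere.
Rules hold: Σm=0, L=12 even, 4≤6≤6.
N = 3·11·13 = 429
Δ = 0!·2!·10!/13! = 1/858
Racah Σ t=0..0: t=0:+1/14400 = 1/14400
⇒ 3j(1 5 6; 0 0 0)² = 6/143, sgn +1
Racah Σ t=0..0: t=0:+1/362880 = 1/362880
⇒ 3j(1 5 6; 0 4 -4)² = 10/429, sgn +1
4πI² = N·(3j₀)²·(3jₘ)² = 60/143
I = +1·√(0.41958/4π) = 0.18272698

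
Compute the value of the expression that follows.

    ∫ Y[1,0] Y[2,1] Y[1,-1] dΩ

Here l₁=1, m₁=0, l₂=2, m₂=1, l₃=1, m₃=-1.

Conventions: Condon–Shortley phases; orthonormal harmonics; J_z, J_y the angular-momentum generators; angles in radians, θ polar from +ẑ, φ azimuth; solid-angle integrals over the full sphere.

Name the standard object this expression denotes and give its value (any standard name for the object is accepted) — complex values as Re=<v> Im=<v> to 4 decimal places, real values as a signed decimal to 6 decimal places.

This is a Gaunt coefficient — the integral of a triple product of spherical harmonics over the sphere.
Checks pass: Σm=0; 4 even; l₃=1∈[1,3].
(2·1+1)(2·2+1)(2·1+1) = 45
Δ: 2! 0! 2! / 5! → 1/30
sum: t=1:−1/1 = -1/1
3j²(1 2 1; 0 0 0) = Δ·Π!·Σ² = 2/15  (sign +1)
sum: t=1:−1/2 = -1/2
3j²(1 2 1; 0 1 -1) = Δ·Π!·Σ² = 1/10  (sign -1)
combine: 4πI² = 45·2/15·1/10 = 3/5
take √, sign -1: I = -0.21850969

Gaunt coefficient, -0.218510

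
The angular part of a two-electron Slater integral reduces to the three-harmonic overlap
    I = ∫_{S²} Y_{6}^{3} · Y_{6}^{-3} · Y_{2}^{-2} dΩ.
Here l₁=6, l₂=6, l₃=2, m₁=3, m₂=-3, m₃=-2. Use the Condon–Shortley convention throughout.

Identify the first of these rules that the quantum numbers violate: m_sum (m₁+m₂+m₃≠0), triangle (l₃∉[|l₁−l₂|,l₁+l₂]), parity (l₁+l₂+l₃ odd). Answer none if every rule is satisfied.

m_sum

azimuthal sum: 3 − 3 − 2 = -2  ✗
0 ≤ 2 ≤ 12 (triangle on l)
L = 6 + 6 + 2 = 14 (even)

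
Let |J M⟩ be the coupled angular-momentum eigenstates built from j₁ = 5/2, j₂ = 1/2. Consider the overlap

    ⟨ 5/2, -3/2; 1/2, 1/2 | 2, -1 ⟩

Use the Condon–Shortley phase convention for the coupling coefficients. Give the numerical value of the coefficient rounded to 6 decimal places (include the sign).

√[5·1!4!0!/6! · 1!4!1!0!1!3!] = √(24)
  +(−1)^1/∏(1,0,3,0,1,0)! = -1/6  (running -1/6)
⟨..|..⟩ = √(24)·(-1/6) = -0.816497

-0.816497  (= −√(2/3))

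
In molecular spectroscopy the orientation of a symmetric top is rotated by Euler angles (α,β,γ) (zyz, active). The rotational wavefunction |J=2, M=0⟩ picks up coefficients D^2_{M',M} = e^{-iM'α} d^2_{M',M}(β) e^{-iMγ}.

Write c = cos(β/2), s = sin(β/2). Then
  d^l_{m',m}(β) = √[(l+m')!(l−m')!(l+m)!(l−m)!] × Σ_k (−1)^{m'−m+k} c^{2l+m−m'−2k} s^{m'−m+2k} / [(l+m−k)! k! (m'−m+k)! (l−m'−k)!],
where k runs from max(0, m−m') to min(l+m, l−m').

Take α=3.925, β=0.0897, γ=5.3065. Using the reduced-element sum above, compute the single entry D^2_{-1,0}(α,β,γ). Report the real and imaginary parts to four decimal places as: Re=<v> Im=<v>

Re=-0.0774 Im=-0.0771

First d^2_{-1,0}(β=0.0897), then the phase factors e^{-i(-1)α} and e^{-i(0)γ}:
With c≡cos(β/2)=0.998994 and s≡sin(β/2)=0.044835, N=[1·6·2·2]^{1/2}=4.898979
The bounds max(0,m−m')=1 and min(l+m,l−m')=2 give 2 terms
  k=1: (−1)^0·4.8990/(2)·0.9990^3·0.0448^1 = +0.109492
  k=2: (−1)^1·4.8990/(2)·0.9990^1·0.0448^3 = -0.000221
d^2_{-1,0}(0.0897) = +0.109492 -0.000221 = +0.109271
Phases: e^{-i·(-1)·3.9250}=-0.708513-0.705698i, e^{-i·(0)·5.3065}=+1.000000+0.000000i ⇒ D=-0.077420-0.077112i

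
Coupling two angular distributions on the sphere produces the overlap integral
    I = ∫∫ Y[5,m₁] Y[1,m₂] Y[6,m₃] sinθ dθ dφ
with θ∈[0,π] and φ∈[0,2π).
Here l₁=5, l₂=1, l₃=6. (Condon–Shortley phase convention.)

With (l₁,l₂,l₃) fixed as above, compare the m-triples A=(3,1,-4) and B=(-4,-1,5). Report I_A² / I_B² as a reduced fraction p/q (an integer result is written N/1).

9/11

Shared (l₁,l₂,l₃)=(5,1,6): N and (l;000)² cancel in I_A²/I_B².
A: Δ = 0!·10!·2!/13! = 1/858; Racah Σ t=0..0: t=0:+1/161280 = 1/161280; ⇒ 3j(5 1 6; 3 1 -4)² = 15/286, sgn +1
B: Δ = 0!·10!·2!/13! = 1/858; Racah Σ t=0..0: t=0:+1/725760 = 1/725760; ⇒ 3j(5 1 6; -4 -1 5)² = 5/78, sgn -1
I_A²/I_B² = (15/286)/(5/78) = 9/11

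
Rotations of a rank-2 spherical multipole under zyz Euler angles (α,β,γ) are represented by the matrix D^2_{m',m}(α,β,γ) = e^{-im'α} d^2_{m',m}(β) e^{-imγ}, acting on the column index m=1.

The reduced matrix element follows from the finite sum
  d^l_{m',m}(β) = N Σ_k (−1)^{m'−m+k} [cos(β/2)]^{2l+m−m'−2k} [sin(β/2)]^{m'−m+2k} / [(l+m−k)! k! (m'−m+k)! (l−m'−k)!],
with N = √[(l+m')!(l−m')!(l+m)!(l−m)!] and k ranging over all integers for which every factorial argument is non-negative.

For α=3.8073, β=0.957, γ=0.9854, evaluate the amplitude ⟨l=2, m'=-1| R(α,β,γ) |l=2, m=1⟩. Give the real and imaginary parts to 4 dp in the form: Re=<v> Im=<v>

Re=-0.4331 Im=0.1434

First d^2_{-1,1}(β=0.9570), then the phase factors e^{-i(-1)α} and e^{-i(1)γ}:
With c≡cos(β/2)=0.887687 and s≡sin(β/2)=0.460448, N=[1·6·6·1]^{1/2}=6.000000
k∈{2,3} keeps every argument non-negative
  k=2: (−1)^0·6.0000/(2)·0.8877^2·0.4604^2 = +0.501190
  k=3: (−1)^1·6.0000/(6)·0.8877^0·0.4604^4 = -0.044949
d^2_{-1,1}(0.9570) = +0.501190 -0.044949 = +0.456240
D = (-0.786480-0.617616i)·(+0.456240)·(+0.552530-0.833493i) = -0.433124+0.143385i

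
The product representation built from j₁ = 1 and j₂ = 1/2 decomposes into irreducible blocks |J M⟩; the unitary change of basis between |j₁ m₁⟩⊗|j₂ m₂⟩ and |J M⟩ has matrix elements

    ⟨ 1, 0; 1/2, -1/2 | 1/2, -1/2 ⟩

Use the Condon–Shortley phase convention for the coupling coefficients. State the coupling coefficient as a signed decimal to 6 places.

+√(1/3) = +0.577350

√[2·1!1!0!/3! · 1!1!0!1!0!1!] = √(1/3)
  +(−1)^0/∏(0,1,1,0,0,0)! = 1  (running 1)
⟨..|..⟩ = √(1/3)·(1) = +0.577350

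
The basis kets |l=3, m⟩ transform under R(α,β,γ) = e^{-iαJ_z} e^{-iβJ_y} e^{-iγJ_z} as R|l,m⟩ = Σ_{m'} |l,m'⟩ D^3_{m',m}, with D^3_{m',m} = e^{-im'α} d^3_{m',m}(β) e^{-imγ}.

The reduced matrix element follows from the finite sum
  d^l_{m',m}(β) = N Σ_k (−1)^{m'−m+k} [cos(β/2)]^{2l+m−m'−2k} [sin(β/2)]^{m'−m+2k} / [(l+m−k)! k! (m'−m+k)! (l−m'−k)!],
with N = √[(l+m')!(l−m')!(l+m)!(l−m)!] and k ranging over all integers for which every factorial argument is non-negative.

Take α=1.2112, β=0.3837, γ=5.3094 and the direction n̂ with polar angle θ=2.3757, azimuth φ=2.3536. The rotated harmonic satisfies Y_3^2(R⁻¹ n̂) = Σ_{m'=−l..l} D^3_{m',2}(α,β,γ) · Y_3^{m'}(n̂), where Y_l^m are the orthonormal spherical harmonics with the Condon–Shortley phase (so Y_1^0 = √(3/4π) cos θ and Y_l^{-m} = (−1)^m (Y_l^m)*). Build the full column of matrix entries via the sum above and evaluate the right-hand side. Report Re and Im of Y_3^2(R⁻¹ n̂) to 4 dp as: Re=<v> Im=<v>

Re=0.3376 Im=0.2010

Need the full column D^3_{m',2} for m'=−3..3 at α=1.2112, β=0.3837, γ=5.3094.
cos(β/2)=0.981653, sin(β/2)=0.190675
d^3_{-3,2}: single k=5 term ⇒ +0.000606;  D = +0.000463-0.000391i
d^3_{-2,2}: k∈[4..5] ⇒ +0.006369 -0.000048 = +0.006321;  D = -0.002122-0.005954i
d^3_{-1,2}: k∈[3..4] ⇒ +0.041475 -0.000782 = +0.040693;  D = -0.040687-0.000699i
d^3_{0,2}: k∈[2..3] ⇒ +0.184919 -0.006977 = +0.177942;  D = -0.065469+0.165461i
d^3_{1,2}: k∈[1..2] ⇒ +0.549648 -0.041475 = +0.508173;  D = +0.376511+0.341291i
d^3_{2,2}: k∈[0..1] ⇒ +0.894846 -0.168807 = +0.726039;  D = +0.645718-0.331935i
d^3_{3,2}: single k=0 term ⇒ -0.425756;  D = +0.048953+0.422932i
Y_3^{m'}(θ=2.3757,φ=2.3536) and Σ D·Y over m':
  (+0.0005-0.0004i)·(+0.0990-0.0975i)  (-0.0021-0.0060i)·(+0.0018-0.3539i)  (-0.0407-0.0007i)·(-0.2524-0.2537i)  (-0.0655+0.1655i)·(+0.1083+0.0000i)  (+0.3765+0.3413i)·(+0.2524-0.2537i)  (+0.6457-0.3319i)·(+0.0018+0.3539i)  (+0.0490+0.4229i)·(-0.0990-0.0975i)
Y_3^2(R⁻¹ n̂) = +0.337578+0.200964i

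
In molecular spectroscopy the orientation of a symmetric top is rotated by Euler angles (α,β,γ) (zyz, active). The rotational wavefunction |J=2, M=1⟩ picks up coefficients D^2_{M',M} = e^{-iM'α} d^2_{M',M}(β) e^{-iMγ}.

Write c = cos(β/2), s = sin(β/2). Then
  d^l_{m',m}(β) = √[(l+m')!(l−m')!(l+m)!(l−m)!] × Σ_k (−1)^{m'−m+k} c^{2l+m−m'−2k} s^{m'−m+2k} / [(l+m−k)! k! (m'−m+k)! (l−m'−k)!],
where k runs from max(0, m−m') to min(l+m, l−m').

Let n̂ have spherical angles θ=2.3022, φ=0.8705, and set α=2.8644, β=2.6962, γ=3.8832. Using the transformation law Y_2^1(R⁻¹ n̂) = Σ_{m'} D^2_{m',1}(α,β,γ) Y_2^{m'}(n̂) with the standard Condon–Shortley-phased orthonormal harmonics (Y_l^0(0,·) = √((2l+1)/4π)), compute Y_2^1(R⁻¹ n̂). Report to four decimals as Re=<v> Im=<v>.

Re=-0.0156 Im=-0.3207

Need the full column D^2_{m',1} for m'=−2..2 at α=2.8644, β=2.6962, γ=3.8832.
cos(β/2)=0.220860, sin(β/2)=0.975305
d^2_{-2,1}: single k=3 term ⇒ +0.409798;  D = -0.111202+0.394421i
d^2_{-1,1}: k∈[2..3] ⇒ +0.139199 -0.904821 = -0.765622;  D = -0.401483+0.651911i
d^2_{0,1}: k∈[1..2] ⇒ +0.025738 -0.501897 = -0.476160;  D = +0.351113-0.321634i
d^2_{1,1}: k∈[0..1] ⇒ +0.002379 -0.139199 = -0.136820;  D = -0.122329+0.061282i
d^2_{2,1}: single k=0 term ⇒ -0.021015;  D = +0.020647-0.003911i
Y_2^{m'}(θ=2.3022,φ=0.8705) and Σ D·Y over m':
  (-0.1112+0.3944i)·(-0.0362-0.2109i)  (-0.4015+0.6519i)·(-0.2475+0.2936i)  (+0.3511-0.3216i)·(+0.1067+0.0000i)  (-0.1223+0.0613i)·(+0.2475+0.2936i)  (+0.0206-0.0039i)·(-0.0362+0.2109i)
Y_2^1(R⁻¹ n̂) = -0.015598-0.320655i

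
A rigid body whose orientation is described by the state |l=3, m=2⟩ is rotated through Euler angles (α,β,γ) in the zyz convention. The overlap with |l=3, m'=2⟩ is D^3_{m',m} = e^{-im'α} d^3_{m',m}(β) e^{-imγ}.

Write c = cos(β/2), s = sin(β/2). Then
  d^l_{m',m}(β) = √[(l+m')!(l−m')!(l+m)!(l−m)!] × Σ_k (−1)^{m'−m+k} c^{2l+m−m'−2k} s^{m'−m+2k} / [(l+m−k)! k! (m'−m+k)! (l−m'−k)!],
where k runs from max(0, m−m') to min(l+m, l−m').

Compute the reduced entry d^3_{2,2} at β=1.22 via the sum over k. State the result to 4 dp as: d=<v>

d^3_{2,2}(β=1.2200) via the finite sum:
With c≡cos(β/2)=0.819648 and s≡sin(β/2)=0.572867, N=[120·1·120·1]^{1/2}=120.000000
Admissible k: 0..1 (factorial args all ≥0)
  k=0: (−1)^0·120.0000/(120)·0.8196^6·0.5729^0 = +0.303225
  k=1: (−1)^1·120.0000/(24)·0.8196^4·0.5729^2 = -0.740607
d^3_{2,2}(1.2200) = +0.303225 -0.740607 = -0.437383

d=-0.4374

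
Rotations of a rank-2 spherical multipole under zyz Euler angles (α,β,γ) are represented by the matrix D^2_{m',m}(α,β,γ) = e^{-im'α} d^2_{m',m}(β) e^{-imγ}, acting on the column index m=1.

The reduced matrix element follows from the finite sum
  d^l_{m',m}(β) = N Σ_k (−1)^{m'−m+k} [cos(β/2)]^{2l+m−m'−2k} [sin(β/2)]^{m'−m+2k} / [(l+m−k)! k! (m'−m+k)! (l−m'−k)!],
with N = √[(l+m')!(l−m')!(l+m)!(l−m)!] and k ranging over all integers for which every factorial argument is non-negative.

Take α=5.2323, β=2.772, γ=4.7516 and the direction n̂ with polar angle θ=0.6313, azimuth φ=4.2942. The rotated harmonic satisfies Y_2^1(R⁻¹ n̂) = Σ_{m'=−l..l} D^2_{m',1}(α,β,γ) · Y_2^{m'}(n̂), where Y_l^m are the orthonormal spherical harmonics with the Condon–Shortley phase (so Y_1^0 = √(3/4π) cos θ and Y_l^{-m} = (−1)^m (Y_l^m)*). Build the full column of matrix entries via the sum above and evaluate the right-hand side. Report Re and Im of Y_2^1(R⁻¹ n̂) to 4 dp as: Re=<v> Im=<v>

Re=0.2185 Im=-0.3075

Need the full column D^2_{m',1} for m'=−2..2 at α=5.2323, β=2.7720, γ=4.7516.
cos(β/2)=0.183746, sin(β/2)=0.982974
d^2_{-2,1}: single k=3 term ⇒ +0.349039;  D = +0.293822-0.188407i
d^2_{-1,1}: k∈[2..3] ⇒ +0.097868 -0.933614 = -0.835746;  D = -0.741032-0.386449i
d^2_{0,1}: k∈[1..2] ⇒ +0.014937 -0.427484 = -0.412547;  D = -0.016172-0.412230i
d^2_{1,1}: k∈[0..1] ⇒ +0.001140 -0.097868 = -0.096728;  D = +0.081999-0.051309i
d^2_{2,1}: single k=0 term ⇒ -0.012196;  D = +0.010751+0.005759i
Y_2^{m'}(θ=0.6313,φ=4.2942) and Σ D·Y over m':
  (+0.2938-0.1884i)·(-0.0902-0.0999i)  (-0.7410-0.3864i)·(-0.1495+0.3364i)  (-0.0162-0.4122i)·(+0.3012+0.0000i)  (+0.0820-0.0513i)·(+0.1495+0.3364i)  (+0.0108+0.0058i)·(-0.0902+0.0999i)
Y_2^1(R⁻¹ n̂) = +0.218541-0.307538i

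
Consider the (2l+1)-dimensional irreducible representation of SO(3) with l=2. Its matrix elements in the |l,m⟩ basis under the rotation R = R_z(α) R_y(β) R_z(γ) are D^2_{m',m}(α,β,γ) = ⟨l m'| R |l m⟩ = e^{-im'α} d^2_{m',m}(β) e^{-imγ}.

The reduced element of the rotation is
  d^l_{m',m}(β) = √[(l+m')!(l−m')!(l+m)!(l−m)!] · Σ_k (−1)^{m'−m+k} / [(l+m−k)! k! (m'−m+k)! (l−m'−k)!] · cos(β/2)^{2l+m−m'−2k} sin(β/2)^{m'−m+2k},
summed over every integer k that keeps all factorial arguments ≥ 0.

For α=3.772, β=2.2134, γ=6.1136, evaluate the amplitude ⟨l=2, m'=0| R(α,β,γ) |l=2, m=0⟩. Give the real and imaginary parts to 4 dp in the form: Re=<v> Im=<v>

First d^2_{0,0}(β=2.2134), then the phase factors e^{-i(0)α} and e^{-i(0)γ}:
c=cos(2.213400/2)=0.447615, s=sin(2.213400/2)=0.894226; N=√[2·2·2·2]=4.000000
Admissible k: 0..2 (factorial args all ≥0)
  k=0: (−1)^0·4.0000/(4)·0.4476^4·0.8942^0 = +0.040144
  k=1: (−1)^1·4.0000/(1)·0.4476^2·0.8942^2 = -0.640861
  k=2: (−1)^2·4.0000/(4)·0.4476^0·0.8942^4 = +0.639426
d^2_{0,0}(2.2134) = +0.040144 -0.640861 +0.639426 = +0.038708
D = (+1.000000+0.000000i)·(+0.038708)·(+1.000000+0.000000i) = +0.038708+0.000000i

Re=0.0387 Im=0.0000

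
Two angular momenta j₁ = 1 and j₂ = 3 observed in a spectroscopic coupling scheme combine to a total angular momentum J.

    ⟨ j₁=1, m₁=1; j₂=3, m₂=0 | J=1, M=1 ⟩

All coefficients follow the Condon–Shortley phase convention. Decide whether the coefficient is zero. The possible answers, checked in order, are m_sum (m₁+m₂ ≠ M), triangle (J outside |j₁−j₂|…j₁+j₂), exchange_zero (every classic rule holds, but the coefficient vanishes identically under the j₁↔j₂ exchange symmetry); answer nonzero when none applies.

m-sum: m₁+m₂ = 1+0 = 1, M = 1  ✓
triangle: need |j₁−j₂| ≤ J ≤ j₁+j₂, i.e. J ∈ [2, 4]; J = 1 is outside ✗ ⇒ coefficient is 0

triangle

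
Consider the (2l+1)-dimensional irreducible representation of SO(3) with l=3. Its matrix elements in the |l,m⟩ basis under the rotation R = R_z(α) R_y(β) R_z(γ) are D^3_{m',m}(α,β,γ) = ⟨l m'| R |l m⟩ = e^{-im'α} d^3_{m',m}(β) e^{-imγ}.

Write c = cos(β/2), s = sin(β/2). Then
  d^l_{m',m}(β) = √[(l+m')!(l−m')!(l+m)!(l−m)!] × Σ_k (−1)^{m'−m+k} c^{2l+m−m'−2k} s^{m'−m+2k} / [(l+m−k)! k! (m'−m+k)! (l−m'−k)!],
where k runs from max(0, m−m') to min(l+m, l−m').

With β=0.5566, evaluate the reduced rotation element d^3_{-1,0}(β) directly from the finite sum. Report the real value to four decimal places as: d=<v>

d^3_{-1,0}(β=0.5566) via the finite sum:
Half-angle: c=0.961524, s=0.274721. N=√(2·24·6·6)=41.569219
The bounds max(0,m−m')=1 and min(l+m,l−m')=3 give 3 terms
  k=1: (−1)^0·41.5692/(12)·0.9615^5·0.2747^1 = +0.782138
  k=2: (−1)^1·41.5692/(4)·0.9615^3·0.2747^3 = -0.191545
  k=3: (−1)^2·41.5692/(12)·0.9615^1·0.2747^5 = +0.005212
d^3_{-1,0}(0.5566) = +0.782138 -0.191545 +0.005212 = +0.595806

d=0.5958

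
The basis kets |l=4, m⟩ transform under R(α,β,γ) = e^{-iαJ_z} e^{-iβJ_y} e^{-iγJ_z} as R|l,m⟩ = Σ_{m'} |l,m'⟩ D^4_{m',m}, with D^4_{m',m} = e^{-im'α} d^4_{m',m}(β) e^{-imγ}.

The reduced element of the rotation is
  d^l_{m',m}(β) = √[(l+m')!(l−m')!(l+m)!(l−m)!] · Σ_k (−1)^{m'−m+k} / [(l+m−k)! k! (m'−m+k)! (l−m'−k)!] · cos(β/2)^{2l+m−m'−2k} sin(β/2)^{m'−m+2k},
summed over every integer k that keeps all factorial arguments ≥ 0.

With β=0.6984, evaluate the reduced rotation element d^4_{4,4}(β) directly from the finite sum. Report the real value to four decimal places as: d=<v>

d^4_{4,4}(β=0.6984) via the finite sum:
Half-angle: c=0.939647, s=0.342146. N=√(40320·1·40320·1)=40320.000000
k∈{0} keeps every argument non-negative
  k=0: (−1)^0·40320.0000/(40320)·0.9396^8·0.3421^0 = +0.607739
d^4_{4,4}(0.6984) = +0.607739

d=0.6077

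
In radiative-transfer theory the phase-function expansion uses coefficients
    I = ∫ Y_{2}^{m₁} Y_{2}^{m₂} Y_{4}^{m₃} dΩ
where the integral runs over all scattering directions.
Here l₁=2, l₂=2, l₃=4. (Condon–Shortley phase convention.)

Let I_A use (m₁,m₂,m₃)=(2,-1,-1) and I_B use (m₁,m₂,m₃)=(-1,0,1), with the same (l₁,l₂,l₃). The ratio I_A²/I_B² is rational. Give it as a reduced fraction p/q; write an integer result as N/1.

1/6

Shared (l₁,l₂,l₃)=(2,2,4): N and (l;000)² cancel in I_A²/I_B².
A: Δ = 0!·4!·4!/9! = 1/630; Racah Σ t=0..0: t=0:+1/144 = 1/144; ⇒ 3j(2 2 4; 2 -1 -1)² = 1/126, sgn -1
B: Δ = 0!·4!·4!/9! = 1/630; Racah Σ t=0..0: t=0:+1/24 = 1/24; ⇒ 3j(2 2 4; -1 0 1)² = 1/21, sgn -1
I_A²/I_B² = (1/126)/(1/21) = 1/6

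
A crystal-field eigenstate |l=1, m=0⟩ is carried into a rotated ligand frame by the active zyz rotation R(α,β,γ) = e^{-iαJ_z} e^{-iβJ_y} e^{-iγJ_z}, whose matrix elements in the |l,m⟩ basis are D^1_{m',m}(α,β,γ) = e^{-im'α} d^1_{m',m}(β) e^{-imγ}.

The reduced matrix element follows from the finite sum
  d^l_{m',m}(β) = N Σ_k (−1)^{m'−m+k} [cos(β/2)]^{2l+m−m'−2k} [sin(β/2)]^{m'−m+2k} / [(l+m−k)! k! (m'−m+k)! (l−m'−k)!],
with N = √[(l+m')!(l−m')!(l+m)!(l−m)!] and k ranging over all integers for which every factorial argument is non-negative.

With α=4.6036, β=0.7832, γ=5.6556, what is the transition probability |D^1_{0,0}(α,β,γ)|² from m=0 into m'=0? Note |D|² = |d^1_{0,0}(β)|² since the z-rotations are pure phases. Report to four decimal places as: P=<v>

First d^1_{0,0}(β=0.7832), then the phase factors e^{-i(0)α} and e^{-i(0)γ}:
Half-angle: c=0.924300, s=0.381668. N=√(1·1·1·1)=1.000000
Admissible k: 0..1 (factorial args all ≥0)
  k=0: (−1)^0·1.0000/(1)·0.9243^2·0.3817^0 = +0.854330
  k=1: (−1)^1·1.0000/(1)·0.9243^0·0.3817^2 = -0.145670
d^1_{0,0}(0.7832) = +0.854330 -0.145670 = +0.708659
|D^1_{0,0}|² = |d^1_{0,0}(β)|² = (+0.708659)² = 0.502198 (the z-rotation phases have unit modulus)

P=0.5022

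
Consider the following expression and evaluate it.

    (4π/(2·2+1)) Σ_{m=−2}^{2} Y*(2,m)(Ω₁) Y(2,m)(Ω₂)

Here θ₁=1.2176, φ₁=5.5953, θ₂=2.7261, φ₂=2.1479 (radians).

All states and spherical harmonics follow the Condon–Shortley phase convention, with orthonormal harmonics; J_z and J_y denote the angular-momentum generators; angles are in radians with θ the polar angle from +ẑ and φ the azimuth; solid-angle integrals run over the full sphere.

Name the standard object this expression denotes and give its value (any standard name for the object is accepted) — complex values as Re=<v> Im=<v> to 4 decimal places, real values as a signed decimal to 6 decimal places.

Legendre polynomial (addition theorem), +0.188758

This sum is the spherical-harmonic addition theorem: it equals the Legendre polynomial P_l(cos γ) of the angle γ between the two directions.
Expand P_2 via completeness: Σ_{m} conj(Y_{2,m}) at Ω₁ times Y_{2,m} at Ω₂ —
  term(m=-2) = +0.017522+0.012288i   from Y*(Ω₁)=+0.065900-0.333612i, Y(Ω₂)=-0.025466+0.057552i
  term(m=-1) = +0.068214+0.021536i   from Y*(Ω₁)=+0.193710-0.159189i, Y(Ω₂)=+0.155660+0.239095i
  term(m=+0) = -0.096367-0.000000i   from Y*(Ω₁)=-0.202186-0.000000i, Y(Ω₂)=+0.476627+0.000000i
  term(m=+1) = +0.068214-0.021536i   from Y*(Ω₁)=-0.193710-0.159189i, Y(Ω₂)=-0.155660+0.239095i
  term(m=+2) = +0.017522-0.012288i   from Y*(Ω₁)=+0.065900+0.333612i, Y(Ω₂)=-0.025466-0.057552i
Total Σ_m = +0.075104+0.000000i. Multiply by 2.513274: +0.188758+0.000000i. P_2(cos γ) = 0.188758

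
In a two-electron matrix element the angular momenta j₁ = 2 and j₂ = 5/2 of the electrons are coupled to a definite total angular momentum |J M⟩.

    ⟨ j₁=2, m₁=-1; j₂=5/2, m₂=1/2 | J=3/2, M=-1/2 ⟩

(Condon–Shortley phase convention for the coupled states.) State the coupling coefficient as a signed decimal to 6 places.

+√(5/21) = +0.487950

j₁+j₂−J=3  J+j₁−j₂=1  J−j₁+j₂=2  j₁+j₂+J+1=7
(j₁±m₁, j₂±m₂, J±M) = (1,3,3,2,1,2)
P² = 48/35
sum k=2..3:
  [2] +1/2 = 1/2
  [3] −1/12 = -1/12
S = 5/12
C² = P²·S² = 5/21 ; C = +0.487950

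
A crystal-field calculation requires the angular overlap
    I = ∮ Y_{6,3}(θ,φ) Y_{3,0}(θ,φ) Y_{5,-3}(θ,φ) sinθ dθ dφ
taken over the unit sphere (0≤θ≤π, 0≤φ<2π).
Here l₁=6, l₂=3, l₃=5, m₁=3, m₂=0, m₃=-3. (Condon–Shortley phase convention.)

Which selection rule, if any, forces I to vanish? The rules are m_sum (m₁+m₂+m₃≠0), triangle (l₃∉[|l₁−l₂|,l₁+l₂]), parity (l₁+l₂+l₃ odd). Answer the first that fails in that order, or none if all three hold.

azimuthal sum: 3 + 0 − 3 = 0  ✓
3 ≤ 5 ≤ 9 (triangle on l)  ✓
L = 6 + 3 + 5 = 14 (even)  ✓

none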